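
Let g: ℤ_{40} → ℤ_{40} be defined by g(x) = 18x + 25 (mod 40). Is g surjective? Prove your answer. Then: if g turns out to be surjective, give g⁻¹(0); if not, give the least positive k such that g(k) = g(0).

20

Since gcd(18, 40) = 2, we have 18x ≡ 0 (mod 2) for all x, so g(x) ≡ 1 (mod 2).
But 0 ≢ 1 (mod 2), so 0 ∈ ℤ_{40} has no preimage. So g is not surjective.
Since g is not surjective, we find the least positive k with g(k) = g(0): this means 18k ≡ 0 (mod 40), i.e. 40 ∣ 18k. Since gcd(18, 40) = 2, dividing through by 2 this holds exactly when 20 ∣ 9k, and as gcd(9, 20) = 1, exactly when 20 ∣ k.
The smallest positive such k is 20.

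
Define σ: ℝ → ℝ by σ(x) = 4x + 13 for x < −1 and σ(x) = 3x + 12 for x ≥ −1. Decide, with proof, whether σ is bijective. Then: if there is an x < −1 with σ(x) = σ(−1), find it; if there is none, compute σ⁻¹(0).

Both pieces are strictly increasing (slopes 4 and 3), so each is injective on its own interval.
The left piece maps (−∞, −1) onto (−∞, 9); the right piece maps [−1, ∞) onto [9, ∞).
Since 9 = 9, the images partition ℝ: σ is injective and surjective, hence bijective.
Because the two images are disjoint, no x < −1 has σ(x) = σ(−1), so we compute σ⁻¹(0): 0 lies in (−∞, 9), so solve 4x + 13 = 0: x = (0 − 13)/4 = −13/4.

-13/4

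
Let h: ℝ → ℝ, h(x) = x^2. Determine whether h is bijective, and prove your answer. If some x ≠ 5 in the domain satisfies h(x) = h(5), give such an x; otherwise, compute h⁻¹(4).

h(5) = 25 = (−5)^2 = h(−5) (since 2 is even), with 5 ≠ −5. So h is not injective, hence not bijective.
For the follow-up, such an x exists: taking x = −5 ∈ ℝ gives h(−5) = 25 = h(5) with −5 ≠ 5.

-5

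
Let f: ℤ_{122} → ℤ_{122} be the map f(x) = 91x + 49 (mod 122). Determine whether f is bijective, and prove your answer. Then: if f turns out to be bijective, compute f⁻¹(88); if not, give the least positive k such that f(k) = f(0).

105

Recall that f is injective if f(x_1) = f(x_2) implies x_1 = x_2.
Suppose f(x_1) = f(x_2) in ℤ_{122}. Then 91x_1 + 49 ≡ 91x_2 + 49 (mod 122), so 91(x_1 − x_2) ≡ 0 (mod 122).
Since gcd(91, 122) = 1, 91 is invertible modulo 122, therefore x_1 − x_2 ≡ 0 (mod 122), i.e. x_1 = x_2.
We now compute 91⁻¹ mod 122 explicitly. Euclid's algorithm: 122 = 1·91 + 31, 91 = 2·31 + 29, 31 = 1·29 + 2, 29 = 14·2 + 1; back-substituting gives 1 = 59·91 − 44·122, so 91⁻¹ ≡ 59 (mod 122).
For any y ∈ ℤ_{122}, x = 59(y − 49) mod 122 satisfies f(x) = 91·59(y − 49) + 49 ≡ y (since 91·59 ≡ 1 mod 122). So every y has a preimage.
So f is bijective.
Since f is bijective, we compute f⁻¹(88): solve 91x + 49 ≡ 88 (mod 122), i.e. 91x ≡ 39 (mod 122).
Multiplying by 91⁻¹ = 59 gives x ≡ 59·39 = 2301 = 18·122 + 105 ≡ 105 (mod 122).
Check: f(105) = 91·105 + 49 = 9604 = 78·122 + 88 ≡ 88 (mod 122).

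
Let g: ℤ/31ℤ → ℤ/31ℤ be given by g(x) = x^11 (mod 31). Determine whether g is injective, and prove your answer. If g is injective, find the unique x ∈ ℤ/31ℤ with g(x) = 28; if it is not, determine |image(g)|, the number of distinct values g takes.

Since 31 is prime, the nonzero elements of ℤ/31ℤ form a cyclic group of order 30.
As gcd(11, 30) = 1, raising to the 11th power is a bijection on this group: if x_1^11 ≡ x_2^11 then (x_1x_2^{−1})^11 = 1, and the only element of order dividing gcd(11, 30) = 1 is 1, so x_1 = x_2.
With g(0) = 0 this makes g injective on all of ℤ/31ℤ, hence bijective (finite equal-size domain and codomain). In particular g is injective.
Since g is injective, we find the preimage of 28. The inverse of x ↦ x^11 on (ℤ/31ℤ)^× is x ↦ x^11, because 11·11 = 121 = 4·30 + 1 ≡ 1 (mod 30) and x^{30} = 1 for x ≠ 0 (Fermat). So g⁻¹(28) = 28^11 mod 31.
Repeated squaring mod 31: 28^1 ≡ 28, 28^2 ≡ 28² = 784 ≡ 9, 28^4 ≡ 9² = 81 ≡ 19, 28^8 ≡ 19² = 361 ≡ 20. Since 11 = 8 + 2 + 1, 28^11 ≡ 20·9·28: 20·9 = 180 ≡ 25, then 25·28 = 700 ≡ 18. So 28^11 ≡ 18 (mod 31).
Hence g⁻¹(28) = 18.

18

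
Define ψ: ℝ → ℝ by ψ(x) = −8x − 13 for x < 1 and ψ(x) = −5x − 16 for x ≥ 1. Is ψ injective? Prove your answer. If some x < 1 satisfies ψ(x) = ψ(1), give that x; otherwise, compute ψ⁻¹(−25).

9/5

Both pieces are strictly decreasing (slopes −8 and −5), so each is injective on its own interval.
The left piece maps (−∞, 1) onto (−21, ∞); the right piece maps [1, ∞) onto (−∞, −21].
These images are disjoint, so no value is attained by both pieces. Therefore ψ is injective.
Because the two images are disjoint, no x < 1 has ψ(x) = ψ(1), so we compute ψ⁻¹(−25): −25 lies in (−∞, −21], so solve −5x − 16 = −25: x = (−25 + 16)/(−5) = 9/5.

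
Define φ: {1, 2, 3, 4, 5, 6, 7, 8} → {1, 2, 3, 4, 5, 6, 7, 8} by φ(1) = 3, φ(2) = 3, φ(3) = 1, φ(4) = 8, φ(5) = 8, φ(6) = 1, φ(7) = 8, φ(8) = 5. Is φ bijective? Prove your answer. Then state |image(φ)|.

φ(1) = 3 = φ(2) with 1 ≠ 2, so φ is not injective, hence not bijective.
The image of φ is {1, 3, 5, 8}, which has 4 elements.

4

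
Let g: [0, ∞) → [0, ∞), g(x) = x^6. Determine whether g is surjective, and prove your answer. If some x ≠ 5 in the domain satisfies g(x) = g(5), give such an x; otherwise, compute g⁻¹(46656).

For any y ∈ [0, ∞), x = y^{1/6} ∈ [0, ∞) gives g(x) = y, so g is surjective.
Since x ↦ x^6 is strictly increasing on [0, ∞), it is injective there, so no x ≠ 5 in the domain has g(x) = g(5). We therefore compute g⁻¹(46656) = 46656^{1/6} = 6 (indeed 6^6 = 46656).

6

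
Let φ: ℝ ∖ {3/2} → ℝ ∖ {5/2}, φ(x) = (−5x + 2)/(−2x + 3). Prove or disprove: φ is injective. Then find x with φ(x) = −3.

1

Suppose φ(x_1) = φ(x_2). Cross-multiplying: (−5x_1 + 2)(−2x_2 + 3) = (−5x_2 + 2)(−2x_1 + 3).
Expanding both sides and cancelling the symmetric terms leaves −11·(x_1 − x_2) = 0. Since −11 ≠ 0, x_1 = x_2. Therefore φ is injective.
Solving φ(x) = −3: cross-multiplying gives −5x + 2 = −3(−2x + 3), which rearranges to −11x = −11, so x = 1.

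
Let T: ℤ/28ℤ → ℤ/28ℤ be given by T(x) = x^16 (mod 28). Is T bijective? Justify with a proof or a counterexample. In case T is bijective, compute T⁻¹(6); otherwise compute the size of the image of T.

T(6): Repeated squaring mod 28: 6^1 ≡ 6, 6^2 ≡ 6² = 36 ≡ 8, 6^4 ≡ 8² = 64 ≡ 8, 6^8 ≡ 8² = 64 ≡ 8, 6^16 ≡ 8² = 64 ≡ 8. So 6^16 ≡ 8 (mod 28).
T(8): Repeated squaring mod 28: 8^1 ≡ 8, 8^2 ≡ 8² = 64 ≡ 8, 8^4 ≡ 8² = 64 ≡ 8, 8^8 ≡ 8² = 64 ≡ 8, 8^16 ≡ 8² = 64 ≡ 8. So 8^16 ≡ 8 (mod 28).
So T(6) = T(8) = 8 while 6 ≠ 8, therefore T is not injective, hence not bijective.
Since T is not bijective, we determine |image(T)|. Computing x^16 mod 28 for each x (by repeated squaring, reducing mod 28 at every step), the values T(0), T(1), …, T(27) are: 0, 1, 16, 25, 4, 9, 8, 21, 8, 9, 4, 25, 16, 1, 0, 1, 16, 25, 4, 9, 8, 21, 8, 9, 4, 25, 16, 1.
The distinct values are {0, 1, 4, 8, 9, 16, 21, 25}; there are 8 of them.

8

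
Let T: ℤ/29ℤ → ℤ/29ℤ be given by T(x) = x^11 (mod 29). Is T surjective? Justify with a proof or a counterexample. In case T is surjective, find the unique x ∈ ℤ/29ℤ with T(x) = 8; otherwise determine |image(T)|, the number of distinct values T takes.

14

Since 29 is prime, the nonzero elements of ℤ/29ℤ form a cyclic group of order 28.
As gcd(11, 28) = 1, raising to the 11th power is a bijection on this group: if a^11 ≡ b^11 then (ab^{−1})^11 = 1, and the only element of order dividing gcd(11, 28) = 1 is 1, so a = b.
With T(0) = 0 this makes T injective on all of ℤ/29ℤ, hence bijective (finite equal-size domain and codomain). In particular T is surjective.
Since T is surjective, we find the preimage of 8. The inverse of x ↦ x^11 on (ℤ/29ℤ)^× is x ↦ x^23, because 11·23 = 253 = 9·28 + 1 ≡ 1 (mod 28) and x^{28} = 1 for x ≠ 0 (Fermat). So T⁻¹(8) = 8^23 mod 29.
Repeated squaring mod 29: 8^1 ≡ 8, 8^2 ≡ 8² = 64 ≡ 6, 8^4 ≡ 6² = 36 ≡ 7, 8^8 ≡ 7² = 49 ≡ 20, 8^16 ≡ 20² = 400 ≡ 23. Since 23 = 16 + 4 + 2 + 1, 8^23 ≡ 23·7·6·8: 23·7 = 161 ≡ 16, then 16·6 = 96 ≡ 9, then 9·8 = 72 ≡ 14. So 8^23 ≡ 14 (mod 29).
Hence T⁻¹(8) = 14.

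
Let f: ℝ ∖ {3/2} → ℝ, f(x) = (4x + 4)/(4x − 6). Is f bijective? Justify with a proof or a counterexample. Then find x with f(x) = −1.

1/4

If f(x) = 1, cross-multiplying gives 4(4x + 4) = 4(4x − 6), which simplifies to 16 = −24 — false.  So 1 has no preimage and f is not surjective.
Thus f is not bijective.
Solving f(x) = −1: cross-multiplying gives 4x + 4 = −1(4x − 6), which rearranges to 8x = 2, so x = 1/4.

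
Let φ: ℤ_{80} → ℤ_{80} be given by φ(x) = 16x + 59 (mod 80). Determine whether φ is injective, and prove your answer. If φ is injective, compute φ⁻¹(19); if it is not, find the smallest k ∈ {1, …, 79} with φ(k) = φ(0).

Recall: φ is injective when φ(a) = φ(b) forces a = b.
We have gcd(16, 80) = 16 > 1. Taking a = 0 and b = 5: φ(0) = 59 and φ(5) = 16·5 + 59 = 139 ≡ 59 (mod 80).
So φ(0) = φ(5) while 0 ≠ 5, therefore φ is not injective.
Since φ is not injective, we find the least positive k with φ(k) = φ(0): this means 16k ≡ 0 (mod 80), i.e. 80 ∣ 16k. Since gcd(16, 80) = 16, dividing through by 16 this holds exactly when 5 ∣ k.
The smallest positive such k is 5.

5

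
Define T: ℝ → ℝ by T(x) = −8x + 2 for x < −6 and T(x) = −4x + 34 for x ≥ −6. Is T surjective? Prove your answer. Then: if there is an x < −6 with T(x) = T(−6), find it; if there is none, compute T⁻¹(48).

-7

Both pieces are strictly decreasing (slopes −8 and −4), so each is injective on its own interval.
The left piece maps (−∞, −6) onto (50, ∞); the right piece maps [−6, ∞) onto (−∞, 58].
The union (50, ∞) ∪ (−∞, 58] covers ℝ, so T is surjective.
For the follow-up: the images overlap, so an x < −6 with T(x) = T(−6) exists. T(−6) = 58; solving −8x + 2 = 58 for x < −6 gives x = (58 − 2)/(−8) = −7.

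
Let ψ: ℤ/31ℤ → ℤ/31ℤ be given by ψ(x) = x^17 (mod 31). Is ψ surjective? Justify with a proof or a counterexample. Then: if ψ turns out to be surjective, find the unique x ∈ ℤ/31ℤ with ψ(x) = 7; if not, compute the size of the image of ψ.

10

Since 31 is prime, the nonzero elements of ℤ/31ℤ form a cyclic group of order 30.
As gcd(17, 30) = 1, raising to the 17th power is a bijection on this group: if u^17 ≡ v^17 then (uv^{−1})^17 = 1, and the only element of order dividing gcd(17, 30) = 1 is 1, so u = v.
With ψ(0) = 0 this makes ψ injective on all of ℤ/31ℤ, hence bijective (finite equal-size domain and codomain). In particular ψ is surjective.
Since ψ is surjective, we find the preimage of 7. The inverse of x ↦ x^17 on (ℤ/31ℤ)^× is x ↦ x^23, because 17·23 = 391 = 13·30 + 1 ≡ 1 (mod 30) and x^{30} = 1 for x ≠ 0 (Fermat). So ψ⁻¹(7) = 7^23 mod 31.
Repeated squaring mod 31: 7^1 ≡ 7, 7^2 ≡ 7² = 49 ≡ 18, 7^4 ≡ 18² = 324 ≡ 14, 7^8 ≡ 14² = 196 ≡ 10, 7^16 ≡ 10² = 100 ≡ 7. Since 23 = 16 + 4 + 2 + 1, 7^23 ≡ 7·14·18·7: 7·14 = 98 ≡ 5, then 5·18 = 90 ≡ 28, then 28·7 = 196 ≡ 10. So 7^23 ≡ 10 (mod 31).
Hence ψ⁻¹(7) = 10.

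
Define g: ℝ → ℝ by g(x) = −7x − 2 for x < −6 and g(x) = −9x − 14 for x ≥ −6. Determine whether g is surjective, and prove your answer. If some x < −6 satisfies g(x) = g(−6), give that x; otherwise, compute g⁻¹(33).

Both pieces are strictly decreasing (slopes −7 and −9), so each is injective on its own interval.
The left piece maps (−∞, −6) onto (40, ∞); the right piece maps [−6, ∞) onto (−∞, 40].
These images together cover ℝ, so g is surjective.
Because the two images are disjoint, no x < −6 has g(x) = g(−6), so we compute g⁻¹(33): 33 lies in (−∞, 40], so solve −9x − 14 = 33: x = (33 + 14)/(−9) = −47/9.

-47/9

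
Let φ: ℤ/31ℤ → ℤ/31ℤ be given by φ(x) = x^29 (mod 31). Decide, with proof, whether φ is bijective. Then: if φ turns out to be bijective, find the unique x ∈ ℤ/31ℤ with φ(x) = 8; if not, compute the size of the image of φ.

4

Since 31 is prime, the nonzero elements of ℤ/31ℤ form a cyclic group of order 30.
As gcd(29, 30) = 1, raising to the 29th power is a bijection on this group: if u^29 ≡ v^29 then (uv^{−1})^29 = 1, and the only element of order dividing gcd(29, 30) = 1 is 1, so u = v.
With φ(0) = 0 this makes φ injective on all of ℤ/31ℤ, hence bijective (finite equal-size domain and codomain). In particular φ is bijective.
Since φ is bijective, we find the preimage of 8. The inverse of x ↦ x^29 on (ℤ/31ℤ)^× is x ↦ x^29, because 29·29 = 841 = 28·30 + 1 ≡ 1 (mod 30) and x^{30} = 1 for x ≠ 0 (Fermat). So φ⁻¹(8) = 8^29 mod 31.
Repeated squaring mod 31: 8^1 ≡ 8, 8^2 ≡ 8² = 64 ≡ 2, 8^4 ≡ 2² = 4, 8^8 ≡ 4² = 16, 8^16 ≡ 16² = 256 ≡ 8. Since 29 = 16 + 8 + 4 + 1, 8^29 ≡ 8·16·4·8: 8·16 = 128 ≡ 4, then 4·4 = 16, then 16·8 = 128 ≡ 4. So 8^29 ≡ 4 (mod 31).
Hence φ⁻¹(8) = 4.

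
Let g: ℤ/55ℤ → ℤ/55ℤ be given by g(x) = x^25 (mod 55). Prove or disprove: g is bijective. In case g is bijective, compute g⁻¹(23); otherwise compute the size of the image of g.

15

g(2): Repeated squaring mod 55: 2^1 ≡ 2, 2^2 ≡ 2² = 4, 2^4 ≡ 4² = 16, 2^8 ≡ 16² = 256 ≡ 36, 2^16 ≡ 36² = 1296 ≡ 31. Since 25 = 16 + 8 + 1, 2^25 ≡ 31·36·2: 31·36 = 1116 ≡ 16, then 16·2 = 32. So 2^25 ≡ 32 (mod 55).
g(7): Repeated squaring mod 55: 7^1 ≡ 7, 7^2 ≡ 7² = 49, 7^4 ≡ 49² = 2401 ≡ 36, 7^8 ≡ 36² = 1296 ≡ 31, 7^16 ≡ 31² = 961 ≡ 26. Since 25 = 16 + 8 + 1, 7^25 ≡ 26·31·7: 26·31 = 806 ≡ 36, then 36·7 = 252 ≡ 32. So 7^25 ≡ 32 (mod 55).
So g(2) = g(7) = 32 while 2 ≠ 7, thus g is not injective, hence not bijective.
Since g is not bijective, we determine |image(g)|. Computing x^25 mod 55 for each x (by repeated squaring, reducing mod 55 at every step), the values g(0), g(1), …, g(54) are: 0, 1, 32, 23, 34, 45, 21, 32, 43, 34, 10, 11, 12, 43, 34, 45, 1, 32, 43, 54, 45, 21, 22, 23, 54, 45, 1, 12, 43, 54, 10, 1, 32, 33, 34, 10, 1, 12, 23, 54, 10, 21, 12, 43, 44, 45, 21, 12, 23, 34, 10, 21, 32, 23, 54.
The distinct values are {0, 1, 10, 11, 12, 21, 22, 23, 32, 33, 34, 43, 44, 45, 54}; there are 15 of them.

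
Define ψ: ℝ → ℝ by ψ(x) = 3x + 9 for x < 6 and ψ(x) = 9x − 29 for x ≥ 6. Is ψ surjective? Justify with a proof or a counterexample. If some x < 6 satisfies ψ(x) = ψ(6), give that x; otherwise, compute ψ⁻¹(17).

16/3

Both pieces are strictly increasing (slopes 3 and 9), so each is injective on its own interval.
The left piece maps (−∞, 6) onto (−∞, 27); the right piece maps [6, ∞) onto [25, ∞).
The union (−∞, 27) ∪ [25, ∞) covers ℝ, so ψ is surjective.
For the follow-up: the images overlap, so an x < 6 with ψ(x) = ψ(6) exists. ψ(6) = 25; solving 3x + 9 = 25 for x < 6 gives x = (25 − 9)/3 = 16/3.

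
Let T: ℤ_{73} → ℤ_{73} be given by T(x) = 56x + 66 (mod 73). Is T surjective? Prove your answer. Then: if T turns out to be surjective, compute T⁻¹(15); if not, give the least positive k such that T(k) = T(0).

3

Since gcd(56, 73) = 1, 56 is invertible modulo 73. Euclid's algorithm: 73 = 1·56 + 17, 56 = 3·17 + 5, 17 = 3·5 + 2, 5 = 2·2 + 1; back-substituting gives 1 = 30·56 − 23·73, so 56⁻¹ ≡ 30 (mod 73).
For any y ∈ ℤ_{73}, x = 30(y − 66) mod 73 satisfies T(x) = 56·30(y − 66) + 66 ≡ y (since 56·30 ≡ 1 mod 73). So every y has a preimage.
So T is surjective.
Since T is surjective, we find T⁻¹(15): we need 56x ≡ 15 − 66 ≡ 22 (mod 73). Using 56⁻¹ = 30: x ≡ 30·22 = 660 = 9·73 + 3, so x = 3.
Check: T(3) = 56·3 + 66 = 234 = 3·73 + 15 ≡ 15 (mod 73).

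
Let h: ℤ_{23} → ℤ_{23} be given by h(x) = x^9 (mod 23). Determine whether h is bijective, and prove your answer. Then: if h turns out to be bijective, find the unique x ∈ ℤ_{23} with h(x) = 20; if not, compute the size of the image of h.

Since 23 is prime, the nonzero elements of ℤ_{23} form a cyclic group of order 22.
As gcd(9, 22) = 1, raising to the 9th power is a bijection on this group: if s^9 ≡ t^9 then (st^{−1})^9 = 1, and the only element of order dividing gcd(9, 22) = 1 is 1, so s = t.
With h(0) = 0 this makes h injective on all of ℤ_{23}, hence bijective (finite equal-size domain and codomain). In particular h is bijective.
Since h is bijective, we find the preimage of 20. The inverse of x ↦ x^9 on (ℤ_{23})^× is x ↦ x^5, because 9·5 = 45 = 2·22 + 1 ≡ 1 (mod 22) and x^{22} = 1 for x ≠ 0 (Fermat). So h⁻¹(20) = 20^5 mod 23.
Repeated squaring mod 23: 20^1 ≡ 20, 20^2 ≡ 20² = 400 ≡ 9, 20^4 ≡ 9² = 81 ≡ 12. Since 5 = 4 + 1, 20^5 ≡ 12·20: 12·20 = 240 ≡ 10. So 20^5 ≡ 10 (mod 23).
Hence h⁻¹(20) = 10.

10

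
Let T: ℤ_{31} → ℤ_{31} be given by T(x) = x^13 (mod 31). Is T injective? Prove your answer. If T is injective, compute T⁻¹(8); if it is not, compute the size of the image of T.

Since 31 is prime, the nonzero elements of ℤ_{31} form a cyclic group of order 30.
As gcd(13, 30) = 1, raising to the 13th power is a bijection on this group: if s^13 ≡ t^13 then (st^{−1})^13 = 1, and the only element of order dividing gcd(13, 30) = 1 is 1, so s = t.
With T(0) = 0 this makes T injective on all of ℤ_{31}, hence bijective (finite equal-size domain and codomain). In particular T is injective.
Since T is injective, we find the preimage of 8. The inverse of x ↦ x^13 on (ℤ_{31})^× is x ↦ x^7, because 13·7 = 91 = 3·30 + 1 ≡ 1 (mod 30) and x^{30} = 1 for x ≠ 0 (Fermat). So T⁻¹(8) = 8^7 mod 31.
Repeated squaring mod 31: 8^1 ≡ 8, 8^2 ≡ 8² = 64 ≡ 2, 8^4 ≡ 2² = 4. Since 7 = 4 + 2 + 1, 8^7 ≡ 4·2·8: 4·2 = 8, then 8·8 = 64 ≡ 2. So 8^7 ≡ 2 (mod 31).
Hence T⁻¹(8) = 2.

2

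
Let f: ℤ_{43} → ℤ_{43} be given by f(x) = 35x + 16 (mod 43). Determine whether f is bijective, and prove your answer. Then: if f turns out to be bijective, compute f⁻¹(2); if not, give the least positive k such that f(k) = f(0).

If f(u) = f(v), then 35u ≡ 35v (mod 43). Because gcd(35, 43) = 1, we may cancel 35 to get u ≡ v (mod 43).
We now compute 35⁻¹ mod 43 explicitly. Euclid's algorithm: 43 = 1·35 + 8, 35 = 4·8 + 3, 8 = 2·3 + 2, 3 = 1·2 + 1; back-substituting gives 1 = 16·35 − 13·43, so 35⁻¹ ≡ 16 (mod 43).
Then y ↦ 16(y − 16) is a two-sided inverse to f, so every y ∈ ℤ_{43} has a preimage.
Hence f is bijective.
Since f is bijective, we find f⁻¹(2): we need 35x ≡ 2 − 16 ≡ 29 (mod 43). Using 35⁻¹ = 16: x ≡ 16·29 = 464 = 10·43 + 34, so x = 34.
Check: f(34) = 35·34 + 16 = 1206 = 28·43 + 2 ≡ 2 (mod 43).

34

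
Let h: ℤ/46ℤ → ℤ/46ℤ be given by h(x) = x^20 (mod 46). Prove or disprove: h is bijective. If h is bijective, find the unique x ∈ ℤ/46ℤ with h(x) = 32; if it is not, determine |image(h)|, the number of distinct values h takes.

24

h(22): Repeated squaring mod 46: 22^1 ≡ 22, 22^2 ≡ 22² = 484 ≡ 24, 22^4 ≡ 24² = 576 ≡ 24, 22^8 ≡ 24² = 576 ≡ 24, 22^16 ≡ 24² = 576 ≡ 24. Since 20 = 16 + 4, 22^20 ≡ 24·24: 24·24 = 576 ≡ 24. So 22^20 ≡ 24 (mod 46).
h(24): Repeated squaring mod 46: 24^1 ≡ 24, 24^2 ≡ 24² = 576 ≡ 24, 24^4 ≡ 24² = 576 ≡ 24, 24^8 ≡ 24² = 576 ≡ 24, 24^16 ≡ 24² = 576 ≡ 24. Since 20 = 16 + 4, 24^20 ≡ 24·24: 24·24 = 576 ≡ 24. So 24^20 ≡ 24 (mod 46).
So h(22) = h(24) = 24 while 22 ≠ 24, so h is not injective, hence not bijective.
Since h is not bijective, we determine |image(h)|. Computing x^20 mod 46 for each x (by repeated squaring, reducing mod 46 at every step), the values h(0), h(1), …, h(45) are: 0, 1, 6, 41, 36, 35, 16, 31, 32, 25, 26, 27, 4, 3, 2, 9, 8, 39, 12, 13, 18, 29, 24, 23, 24, 29, 18, 13, 12, 39, 8, 9, 2, 3, 4, 27, 26, 25, 32, 31, 16, 35, 36, 41, 6, 1.
The distinct values are {0, 1, 2, 3, 4, 6, 8, 9, 12, 13, 16, 18, 23, 24, 25, 26, 27, 29, 31, 32, 35, 36, 39, 41}; there are 24 of them.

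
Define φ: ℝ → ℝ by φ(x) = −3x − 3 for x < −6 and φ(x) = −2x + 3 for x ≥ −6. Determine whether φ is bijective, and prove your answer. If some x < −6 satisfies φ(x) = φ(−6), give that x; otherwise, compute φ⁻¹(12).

-9/2

Both pieces are strictly decreasing (slopes −3 and −2), so each is injective on its own interval.
The left piece maps (−∞, −6) onto (15, ∞); the right piece maps [−6, ∞) onto (−∞, 15].
Since 15 = 15, the images partition ℝ: φ is injective and surjective, hence bijective.
Because the two images are disjoint, no x < −6 has φ(x) = φ(−6), so we compute φ⁻¹(12): 12 lies in (−∞, 15], so solve −2x + 3 = 12: x = (12 − 3)/(−2) = −9/2.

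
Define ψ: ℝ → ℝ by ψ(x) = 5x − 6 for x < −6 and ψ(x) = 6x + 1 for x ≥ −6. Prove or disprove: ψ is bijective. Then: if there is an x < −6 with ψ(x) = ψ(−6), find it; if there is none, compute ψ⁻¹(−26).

Both pieces are strictly increasing (slopes 5 and 6), so each is injective on its own interval.
The left piece maps (−∞, −6) onto (−∞, −36); the right piece maps [−6, ∞) onto [−35, ∞).
The images leave a gap (−36 has no preimage), so ψ is not surjective, hence not bijective.
Because the two images are disjoint, no x < −6 has ψ(x) = ψ(−6), so we compute ψ⁻¹(−26): −26 lies in [−35, ∞), so solve 6x + 1 = −26: x = (−26 − 1)/6 = −9/2.

-9/2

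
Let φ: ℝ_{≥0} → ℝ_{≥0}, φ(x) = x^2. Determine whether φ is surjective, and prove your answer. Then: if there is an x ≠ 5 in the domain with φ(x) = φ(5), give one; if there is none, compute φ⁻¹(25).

For any y ∈ ℝ_{≥0}, x = y^{1/2} ∈ ℝ_{≥0} gives φ(x) = y, so φ is surjective.
Since x ↦ x^2 is strictly increasing on ℝ_{≥0}, it is injective there, so no x ≠ 5 in the domain has φ(x) = φ(5). We therefore compute φ⁻¹(25) = 25^{1/2} = 5 (indeed 5^2 = 25).

5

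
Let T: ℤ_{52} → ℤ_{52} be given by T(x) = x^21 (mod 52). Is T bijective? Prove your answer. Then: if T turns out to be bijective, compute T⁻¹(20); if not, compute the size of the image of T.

T(2): Repeated squaring mod 52: 2^1 ≡ 2, 2^2 ≡ 2² = 4, 2^4 ≡ 4² = 16, 2^8 ≡ 16² = 256 ≡ 48, 2^16 ≡ 48² = 2304 ≡ 16. Since 21 = 16 + 4 + 1, 2^21 ≡ 16·16·2: 16·16 = 256 ≡ 48, then 48·2 = 96 ≡ 44. So 2^21 ≡ 44 (mod 52).
T(6): Repeated squaring mod 52: 6^1 ≡ 6, 6^2 ≡ 6² = 36, 6^4 ≡ 36² = 1296 ≡ 48, 6^8 ≡ 48² = 2304 ≡ 16, 6^16 ≡ 16² = 256 ≡ 48. Since 21 = 16 + 4 + 1, 6^21 ≡ 48·48·6: 48·48 = 2304 ≡ 16, then 16·6 = 96 ≡ 44. So 6^21 ≡ 44 (mod 52).
So T(2) = T(6) = 44 while 2 ≠ 6, hence T is not injective, hence not bijective.
Since T is not bijective, we determine |image(T)|. Computing x^21 mod 52 for each x (by repeated squaring, reducing mod 52 at every step), the values T(0), T(1), …, T(51) are: 0, 1, 44, 27, 12, 5, 44, 47, 8, 1, 12, 47, 12, 13, 40, 31, 40, 25, 44, 31, 8, 21, 40, 51, 8, 25, 0, 27, 44, 1, 12, 31, 44, 21, 8, 27, 12, 21, 12, 39, 40, 5, 40, 51, 44, 5, 8, 47, 40, 25, 8, 51.
The distinct values are {0, 1, 5, 8, 12, 13, 21, 25, 27, 31, 39, 40, 44, 47, 51}; there are 15 of them.

15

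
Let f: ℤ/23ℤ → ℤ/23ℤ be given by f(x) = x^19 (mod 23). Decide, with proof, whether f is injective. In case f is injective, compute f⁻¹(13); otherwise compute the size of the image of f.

9

Since 23 is prime, the nonzero elements of ℤ/23ℤ form a cyclic group of order 22.
As gcd(19, 22) = 1, raising to the 19th power is a bijection on this group: if u^19 ≡ v^19 then (uv^{−1})^19 = 1, and the only element of order dividing gcd(19, 22) = 1 is 1, so u = v.
With f(0) = 0 this makes f injective on all of ℤ/23ℤ, hence bijective (finite equal-size domain and codomain). In particular f is injective.
Since f is injective, we find the preimage of 13. The inverse of x ↦ x^19 on (ℤ/23ℤ)^× is x ↦ x^7, because 19·7 = 133 = 6·22 + 1 ≡ 1 (mod 22) and x^{22} = 1 for x ≠ 0 (Fermat). So f⁻¹(13) = 13^7 mod 23.
Repeated squaring mod 23: 13^1 ≡ 13, 13^2 ≡ 13² = 169 ≡ 8, 13^4 ≡ 8² = 64 ≡ 18. Since 7 = 4 + 2 + 1, 13^7 ≡ 18·8·13: 18·8 = 144 ≡ 6, then 6·13 = 78 ≡ 9. So 13^7 ≡ 9 (mod 23).
Hence f⁻¹(13) = 9.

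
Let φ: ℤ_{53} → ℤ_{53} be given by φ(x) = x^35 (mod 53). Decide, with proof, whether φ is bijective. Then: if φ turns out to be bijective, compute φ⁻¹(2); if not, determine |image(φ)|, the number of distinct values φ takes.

8

Since 53 is prime, the nonzero elements of ℤ_{53} form a cyclic group of order 52.
As gcd(35, 52) = 1, raising to the 35th power is a bijection on this group: if s^35 ≡ t^35 then (st^{−1})^35 = 1, and the only element of order dividing gcd(35, 52) = 1 is 1, so s = t.
With φ(0) = 0 this makes φ injective on all of ℤ_{53}, hence bijective (finite equal-size domain and codomain). In particular φ is bijective.
Since φ is bijective, we find the preimage of 2. The inverse of x ↦ x^35 on (ℤ_{53})^× is x ↦ x^3, because 35·3 = 105 = 2·52 + 1 ≡ 1 (mod 52) and x^{52} = 1 for x ≠ 0 (Fermat). So φ⁻¹(2) = 2^3 mod 53.
Repeated squaring mod 53: 2^1 ≡ 2, 2^2 ≡ 2² = 4. Since 3 = 2 + 1, 2^3 ≡ 4·2: 4·2 = 8. So 2^3 ≡ 8 (mod 53).
Hence φ⁻¹(2) = 8.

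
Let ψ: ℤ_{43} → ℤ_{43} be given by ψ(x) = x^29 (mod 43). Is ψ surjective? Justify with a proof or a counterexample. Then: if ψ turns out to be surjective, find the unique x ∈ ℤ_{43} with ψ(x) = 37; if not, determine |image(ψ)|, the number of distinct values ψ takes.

7

Since 43 is prime, the nonzero elements of ℤ_{43} form a cyclic group of order 42.
As gcd(29, 42) = 1, raising to the 29th power is a bijection on this group: if s^29 ≡ t^29 then (st^{−1})^29 = 1, and the only element of order dividing gcd(29, 42) = 1 is 1, so s = t.
With ψ(0) = 0 this makes ψ injective on all of ℤ_{43}, hence bijective (finite equal-size domain and codomain). In particular ψ is surjective.
Since ψ is surjective, we find the preimage of 37. The inverse of x ↦ x^29 on (ℤ_{43})^× is x ↦ x^29, because 29·29 = 841 = 20·42 + 1 ≡ 1 (mod 42) and x^{42} = 1 for x ≠ 0 (Fermat). So ψ⁻¹(37) = 37^29 mod 43.
Repeated squaring mod 43: 37^1 ≡ 37, 37^2 ≡ 37² = 1369 ≡ 36, 37^4 ≡ 36² = 1296 ≡ 6, 37^8 ≡ 6² = 36, 37^16 ≡ 36² = 1296 ≡ 6. Since 29 = 16 + 8 + 4 + 1, 37^29 ≡ 6·36·6·37: 6·36 = 216 ≡ 1, then 1·6 = 6, then 6·37 = 222 ≡ 7. So 37^29 ≡ 7 (mod 43).
Hence ψ⁻¹(37) = 7.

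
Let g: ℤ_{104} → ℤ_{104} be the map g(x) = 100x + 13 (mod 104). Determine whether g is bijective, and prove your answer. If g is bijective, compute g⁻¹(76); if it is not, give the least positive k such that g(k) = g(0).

We have gcd(100, 104) = 4 > 1. Taking a = 0 and b = 26: g(0) = 13 and g(26) = 100·26 + 13 = 2613 ≡ 13 (mod 104).
So g(0) = g(26) while 0 ≠ 26, hence g is not injective, hence not bijective.
Since g is not bijective, we find the least positive k with g(k) = g(0): this means 100k ≡ 0 (mod 104), i.e. 104 ∣ 100k. Since gcd(100, 104) = 4, dividing through by 4 this holds exactly when 26 ∣ 25k, and as gcd(25, 26) = 1, exactly when 26 ∣ k.
The smallest positive such k is 26.

26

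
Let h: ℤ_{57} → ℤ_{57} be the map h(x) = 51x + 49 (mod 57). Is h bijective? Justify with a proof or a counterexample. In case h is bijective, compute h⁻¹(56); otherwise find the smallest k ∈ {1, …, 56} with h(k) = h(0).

Recall: injectivity means: for all a, b in the domain, h(a) = h(b) implies a = b.
We have gcd(51, 57) = 3 > 1. Taking a = 0 and b = 19: h(0) = 49 and h(19) = 51·19 + 49 = 1018 ≡ 49 (mod 57).
So h(0) = h(19) while 0 ≠ 19, hence h is not injective, hence not bijective.
Since h is not bijective, we find the least positive k with h(k) = h(0): this means 51k ≡ 0 (mod 57), i.e. 57 ∣ 51k. Since gcd(51, 57) = 3, dividing through by 3 this holds exactly when 19 ∣ 17k, and as gcd(17, 19) = 1, exactly when 19 ∣ k.
The smallest positive such k is 19.

19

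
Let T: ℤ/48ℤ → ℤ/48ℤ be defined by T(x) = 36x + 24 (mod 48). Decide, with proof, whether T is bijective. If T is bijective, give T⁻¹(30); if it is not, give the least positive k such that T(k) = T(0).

4

By definition, T is injective if T(u) = T(v) implies u = v.
We have gcd(36, 48) = 12 > 1. Taking u = 0 and v = 4: T(0) = 24 and T(4) = 36·4 + 24 = 168 ≡ 24 (mod 48).
So T(0) = T(4) while 0 ≠ 4, therefore T is not injective, hence not bijective.
Since T is not bijective, we find the least positive k with T(k) = T(0): this means 36k ≡ 0 (mod 48), i.e. 48 ∣ 36k. Since gcd(36, 48) = 12, dividing through by 12 this holds exactly when 4 ∣ 3k, and as gcd(3, 4) = 1, exactly when 4 ∣ k.
The smallest positive such k is 4.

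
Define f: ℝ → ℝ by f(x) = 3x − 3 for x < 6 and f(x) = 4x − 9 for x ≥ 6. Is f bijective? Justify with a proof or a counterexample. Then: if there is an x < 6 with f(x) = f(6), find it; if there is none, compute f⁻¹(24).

33/4

Both pieces are strictly increasing (slopes 3 and 4), so each is injective on its own interval.
The left piece maps (−∞, 6) onto (−∞, 15); the right piece maps [6, ∞) onto [15, ∞).
Since 15 = 15, the images partition ℝ: f is injective and surjective, hence bijective.
Because the two images are disjoint, no x < 6 has f(x) = f(6), so we compute f⁻¹(24): 24 lies in [15, ∞), so solve 4x − 9 = 24: x = (24 + 9)/4 = 33/4.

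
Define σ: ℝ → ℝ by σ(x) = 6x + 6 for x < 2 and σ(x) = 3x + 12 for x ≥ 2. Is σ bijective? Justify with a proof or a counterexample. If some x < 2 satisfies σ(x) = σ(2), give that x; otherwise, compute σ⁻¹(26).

14/3

Both pieces are strictly increasing (slopes 6 and 3), so each is injective on its own interval.
The left piece maps (−∞, 2) onto (−∞, 18); the right piece maps [2, ∞) onto [18, ∞).
Since 18 = 18, the images partition ℝ: σ is injective and surjective, hence bijective.
Because the two images are disjoint, no x < 2 has σ(x) = σ(2), so we compute σ⁻¹(26): 26 lies in [18, ∞), so solve 3x + 12 = 26: x = (26 − 12)/3 = 14/3.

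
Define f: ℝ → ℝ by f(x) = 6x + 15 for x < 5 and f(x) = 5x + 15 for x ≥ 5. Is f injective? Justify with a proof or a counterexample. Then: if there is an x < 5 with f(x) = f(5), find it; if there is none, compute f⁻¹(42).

25/6

Both pieces are strictly increasing (slopes 6 and 5), so each is injective on its own interval.
The left piece maps (−∞, 5) onto (−∞, 45); the right piece maps [5, ∞) onto [40, ∞).
These images overlap. In particular f(5) = 40 (right piece), and solving 6x + 15 = 40 on the left piece gives x = 25/6 < 5.
So f(25/6) = f(5) with 25/6 ≠ 5, and f is not injective. This x = 25/6 is the requested value below 5.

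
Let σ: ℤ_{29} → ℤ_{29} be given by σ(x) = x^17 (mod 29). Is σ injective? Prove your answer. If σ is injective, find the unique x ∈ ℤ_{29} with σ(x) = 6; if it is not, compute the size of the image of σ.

Since 29 is prime, the nonzero elements of ℤ_{29} form a cyclic group of order 28.
As gcd(17, 28) = 1, raising to the 17th power is a bijection on this group: if a^17 ≡ b^17 then (ab^{−1})^17 = 1, and the only element of order dividing gcd(17, 28) = 1 is 1, so a = b.
With σ(0) = 0 this makes σ injective on all of ℤ_{29}, hence bijective (finite equal-size domain and codomain). In particular σ is injective.
Since σ is injective, we find the preimage of 6. The inverse of x ↦ x^17 on (ℤ_{29})^× is x ↦ x^5, because 17·5 = 85 = 3·28 + 1 ≡ 1 (mod 28) and x^{28} = 1 for x ≠ 0 (Fermat). So σ⁻¹(6) = 6^5 mod 29.
Repeated squaring mod 29: 6^1 ≡ 6, 6^2 ≡ 6² = 36 ≡ 7, 6^4 ≡ 7² = 49 ≡ 20. Since 5 = 4 + 1, 6^5 ≡ 20·6: 20·6 = 120 ≡ 4. So 6^5 ≡ 4 (mod 29).
Hence σ⁻¹(6) = 4.

4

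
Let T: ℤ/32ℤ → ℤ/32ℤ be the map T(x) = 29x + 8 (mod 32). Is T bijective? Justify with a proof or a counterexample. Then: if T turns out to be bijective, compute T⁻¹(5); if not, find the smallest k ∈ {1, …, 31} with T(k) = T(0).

Recall: injectivity means: for all s, t in the domain, T(s) = T(t) implies s = t.
If T(s) = T(t), then 29s ≡ 29t (mod 32). Because gcd(29, 32) = 1, we may cancel 29 to get s ≡ t (mod 32).
We now compute 29⁻¹ mod 32 explicitly. Euclid's algorithm: 32 = 1·29 + 3, 29 = 9·3 + 2, 3 = 1·2 + 1; back-substituting gives 1 = 21·29 − 19·32, so 29⁻¹ ≡ 21 (mod 32).
Then y ↦ 21(y − 8) is a two-sided inverse to T, so every y ∈ ℤ/32ℤ has a preimage.
Hence T is bijective.
Since T is bijective, we find T⁻¹(5): we need 29x ≡ 5 − 8 ≡ 29 (mod 32). Using 29⁻¹ = 21: x ≡ 21·29 = 609 = 19·32 + 1, so x = 1.
Check: T(1) = 29·1 + 8 = 37 = 1·32 + 5 ≡ 5 (mod 32).

1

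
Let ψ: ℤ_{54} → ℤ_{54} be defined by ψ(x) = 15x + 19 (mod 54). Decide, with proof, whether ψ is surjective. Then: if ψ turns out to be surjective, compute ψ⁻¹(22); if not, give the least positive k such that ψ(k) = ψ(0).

18

Since gcd(15, 54) = 3, we have 15x ≡ 0 (mod 3) for all x, so ψ(x) ≡ 1 (mod 3).
But 0 ≢ 1 (mod 3), so 0 ∈ ℤ_{54} has no preimage. Therefore ψ is not surjective.
Since ψ is not surjective, we find the least positive k with ψ(k) = ψ(0): this means 15k ≡ 0 (mod 54), i.e. 54 ∣ 15k. Since gcd(15, 54) = 3, dividing through by 3 this holds exactly when 18 ∣ 5k, and as gcd(5, 18) = 1, exactly when 18 ∣ k.
The smallest positive such k is 18.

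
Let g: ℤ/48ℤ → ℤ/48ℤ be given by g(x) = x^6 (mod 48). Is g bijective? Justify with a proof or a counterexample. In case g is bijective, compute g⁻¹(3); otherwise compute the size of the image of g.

g(2): Repeated squaring mod 48: 2^1 ≡ 2, 2^2 ≡ 2² = 4, 2^4 ≡ 4² = 16. Since 6 = 4 + 2, 2^6 ≡ 16·4: 16·4 = 64 ≡ 16. So 2^6 ≡ 16 (mod 48).
g(4): Repeated squaring mod 48: 4^1 ≡ 4, 4^2 ≡ 4² = 16, 4^4 ≡ 16² = 256 ≡ 16. Since 6 = 4 + 2, 4^6 ≡ 16·16: 16·16 = 256 ≡ 16. So 4^6 ≡ 16 (mod 48).
So g(2) = g(4) = 16 while 2 ≠ 4, so g is not injective, hence not bijective.
Since g is not bijective, we determine |image(g)|. Computing x^6 mod 48 for each x (by repeated squaring, reducing mod 48 at every step), the values g(0), g(1), …, g(47) are: 0, 1, 16, 9, 16, 25, 0, 1, 16, 33, 16, 25, 0, 25, 16, 33, 16, 1, 0, 25, 16, 9, 16, 1, 0, 1, 16, 9, 16, 25, 0, 1, 16, 33, 16, 25, 0, 25, 16, 33, 16, 1, 0, 25, 16, 9, 16, 1.
The distinct values are {0, 1, 9, 16, 25, 33}; there are 6 of them.

6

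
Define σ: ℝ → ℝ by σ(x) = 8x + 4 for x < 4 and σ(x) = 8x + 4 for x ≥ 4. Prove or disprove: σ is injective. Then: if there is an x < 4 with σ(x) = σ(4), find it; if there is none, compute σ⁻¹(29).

Both pieces are strictly increasing (slopes 8 and 8), so each is injective on its own interval.
The left piece maps (−∞, 4) onto (−∞, 36); the right piece maps [4, ∞) onto [36, ∞).
These images are disjoint, so no value is attained by both pieces. Hence σ is injective.
Because the two images are disjoint, no x < 4 has σ(x) = σ(4), so we compute σ⁻¹(29): 29 lies in (−∞, 36), so solve 8x + 4 = 29: x = (29 − 4)/8 = 25/8.

25/8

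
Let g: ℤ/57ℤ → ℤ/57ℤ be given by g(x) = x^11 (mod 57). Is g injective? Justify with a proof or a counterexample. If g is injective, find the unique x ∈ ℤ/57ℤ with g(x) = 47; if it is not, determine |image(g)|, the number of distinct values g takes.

Computing x^11 mod 57 for each x (by repeated squaring, reducing mod 57 at every step), the values g(0), g(1), …, g(56) are: 0, 1, 53, 48, 16, 44, 36, 49, 50, 24, 52, 26, 27, 40, 32, 3, 28, 23, 18, 19, 20, 15, 10, 35, 6, 55, 11, 12, 43, 14, 45, 46, 2, 51, 22, 47, 42, 37, 38, 39, 34, 29, 54, 25, 17, 30, 31, 5, 33, 7, 8, 21, 13, 41, 9, 4, 56.
Every element of ℤ/57ℤ appears exactly once in this list, so g is a bijection, and in particular injective.
Since g is injective, we read off the preimage of 47 from the same table: g(35) = 47, so g⁻¹(47) = 35.

35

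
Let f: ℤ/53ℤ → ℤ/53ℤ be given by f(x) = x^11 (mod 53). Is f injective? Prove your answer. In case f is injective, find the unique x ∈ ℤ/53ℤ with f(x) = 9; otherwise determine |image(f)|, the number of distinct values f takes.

43

Since 53 is prime, the nonzero elements of ℤ/53ℤ form a cyclic group of order 52.
As gcd(11, 52) = 1, raising to the 11th power is a bijection on this group: if x_1^11 ≡ x_2^11 then (x_1x_2^{−1})^11 = 1, and the only element of order dividing gcd(11, 52) = 1 is 1, so x_1 = x_2.
With f(0) = 0 this makes f injective on all of ℤ/53ℤ, hence bijective (finite equal-size domain and codomain). In particular f is injective.
Since f is injective, we find the preimage of 9. The inverse of x ↦ x^11 on (ℤ/53ℤ)^× is x ↦ x^19, because 11·19 = 209 = 4·52 + 1 ≡ 1 (mod 52) and x^{52} = 1 for x ≠ 0 (Fermat). So f⁻¹(9) = 9^19 mod 53.
Repeated squaring mod 53: 9^1 ≡ 9, 9^2 ≡ 9² = 81 ≡ 28, 9^4 ≡ 28² = 784 ≡ 42, 9^8 ≡ 42² = 1764 ≡ 15, 9^16 ≡ 15² = 225 ≡ 13. Since 19 = 16 + 2 + 1, 9^19 ≡ 13·28·9: 13·28 = 364 ≡ 46, then 46·9 = 414 ≡ 43. So 9^19 ≡ 43 (mod 53).
Hence f⁻¹(9) = 43.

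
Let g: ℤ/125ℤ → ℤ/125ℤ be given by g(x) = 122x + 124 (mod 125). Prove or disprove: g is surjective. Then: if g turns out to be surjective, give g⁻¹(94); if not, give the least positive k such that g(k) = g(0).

10

Since gcd(122, 125) = 1, 122 is invertible modulo 125. Euclid's algorithm: 125 = 1·122 + 3, 122 = 40·3 + 2, 3 = 1·2 + 1; back-substituting gives 1 = 83·122 − 81·125, so 122⁻¹ ≡ 83 (mod 125).
Then y ↦ 83(y − 124) is a two-sided inverse to g, so every y ∈ ℤ/125ℤ has a preimage.
Thus g is surjective.
Since g is surjective, we find g⁻¹(94): we need 122x ≡ 94 − 124 ≡ 95 (mod 125). Using 122⁻¹ = 83: x ≡ 83·95 = 7885 = 63·125 + 10, so x = 10.
Check: g(10) = 122·10 + 124 = 1344 = 10·125 + 94 ≡ 94 (mod 125).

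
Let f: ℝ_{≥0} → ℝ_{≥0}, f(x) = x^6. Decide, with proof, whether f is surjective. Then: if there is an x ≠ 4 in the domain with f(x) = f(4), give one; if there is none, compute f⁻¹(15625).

For any y ∈ ℝ_{≥0}, x = y^{1/6} ∈ ℝ_{≥0} gives f(x) = y, so f is surjective.
Since x ↦ x^6 is strictly increasing on ℝ_{≥0}, it is injective there, so no x ≠ 4 in the domain has f(x) = f(4). We therefore compute f⁻¹(15625) = 15625^{1/6} = 5 (indeed 5^6 = 15625).

5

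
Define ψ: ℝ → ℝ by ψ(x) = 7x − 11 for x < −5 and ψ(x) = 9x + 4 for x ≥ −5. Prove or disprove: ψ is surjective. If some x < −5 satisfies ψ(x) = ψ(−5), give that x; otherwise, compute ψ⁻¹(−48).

Both pieces are strictly increasing (slopes 7 and 9), so each is injective on its own interval.
The left piece maps (−∞, −5) onto (−∞, −46); the right piece maps [−5, ∞) onto [−41, ∞).
The union (−∞, −46) ∪ [−41, ∞) omits the interval between −46 and −41; in particular −46 has no preimage. So ψ is not surjective.
Because the two images are disjoint, no x < −5 has ψ(x) = ψ(−5), so we compute ψ⁻¹(−48): −48 lies in (−∞, −46), so solve 7x − 11 = −48: x = (−48 + 11)/7 = −37/7.

-37/7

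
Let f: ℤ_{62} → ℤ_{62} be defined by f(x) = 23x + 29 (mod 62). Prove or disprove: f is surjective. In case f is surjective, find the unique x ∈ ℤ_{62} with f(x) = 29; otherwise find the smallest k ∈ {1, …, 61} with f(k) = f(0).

0

Since gcd(23, 62) = 1, 23 is invertible modulo 62. Euclid's algorithm: 62 = 2·23 + 16, 23 = 1·16 + 7, 16 = 2·7 + 2, 7 = 3·2 + 1; back-substituting gives 1 = 27·23 − 10·62, so 23⁻¹ ≡ 27 (mod 62).
Then y ↦ 27(y − 29) is a two-sided inverse to f, so every y ∈ ℤ_{62} has a preimage.
Hence f is surjective.
Since f is surjective, we find f⁻¹(29): we need 23x ≡ 29 − 29 ≡ 0 (mod 62). Using 23⁻¹ = 27: x ≡ 27·0 = 0, so x = 0.
Check: f(0) = 23·0 + 29 = 29 ≡ 29 (mod 62).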